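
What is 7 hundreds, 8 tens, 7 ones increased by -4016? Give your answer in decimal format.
Convert 7 hundreds, 8 tens, 7 ones (place-value notation) → 7×100 + 8×10 + 7 = 787 (decimal)
Compute 787 + -4016 = -3229
-3229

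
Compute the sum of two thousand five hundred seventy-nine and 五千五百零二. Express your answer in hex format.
Convert two thousand five hundred seventy-nine (English words) → 2×1000 + 5×100 + 79 = 2579 (decimal)
Convert 五千五百零二 (Chinese numeral) → 5×1000 + 5×100 + 2 = 5502 (decimal)
Compute 2579 + 5502 = 8081
Convert 8081 (decimal) → 8081 = 1×4096 + 15×256 + 9×16 + 1 → 0x1F91 (hexadecimal)
0x1F91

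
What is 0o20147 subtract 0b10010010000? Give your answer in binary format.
Convert 0o20147 (octal) → 2×4096 + 1×64 + 4×8 + 7 = 8295 (decimal)
Convert 0b10010010000 (binary) → 1024 + 128 + 16 = 1168 (decimal)
Compute 8295 - 1168 = 7127
Convert 7127 (decimal) → 7127 = 4096 + 2048 + 512 + 256 + 128 + 64 + 16 + 4 + 2 + 1 → 0b1101111010111 (binary)
0b1101111010111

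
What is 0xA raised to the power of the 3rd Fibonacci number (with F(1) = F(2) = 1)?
Convert 0xA (hexadecimal) → 10 (decimal)
Convert the 3rd Fibonacci number (with F(1) = F(2) = 1) (Fibonacci index) → 1, 1, 2 → 2 (decimal)
Compute 10 ^ 2 = 100
100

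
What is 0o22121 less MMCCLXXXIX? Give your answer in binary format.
Convert 0o22121 (octal) → 2×4096 + 2×512 + 1×64 + 2×8 + 1 = 9297 (decimal)
Convert MMCCLXXXIX (Roman numeral) → 1000 + 1000 + 100 + 100 + 50 + 10 + 10 + 10 + 9 = 2289 (decimal)
Compute 9297 - 2289 = 7008
Convert 7008 (decimal) → 7008 = 4096 + 2048 + 512 + 256 + 64 + 32 → 0b1101101100000 (binary)
0b1101101100000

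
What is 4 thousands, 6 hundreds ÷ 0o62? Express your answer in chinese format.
Convert 4 thousands, 6 hundreds (place-value notation) → 4×1000 + 6×100 = 4600 (decimal)
Convert 0o62 (octal) → 6×8 + 2 = 50 (decimal)
Compute 4600 ÷ 50 = 92
Convert 92 (decimal) → 92 = 9×10 + 2 → 九十二 (Chinese numeral)
九十二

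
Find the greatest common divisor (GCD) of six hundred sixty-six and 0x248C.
Convert six hundred sixty-six (English words) → 6×100 + 66 = 666 (decimal)
Convert 0x248C (hexadecimal) → 2×4096 + 4×256 + 8×16 + 12 = 9356 (decimal)
Compute gcd(666, 9356) = 2
2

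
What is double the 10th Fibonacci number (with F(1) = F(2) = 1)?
The 10th Fibonacci number (with F(1) = F(2) = 1): 1, 1, 2, 3, 5, 8, 13, 21, 34, 55 → 55
Compute 55 × 2 = 110
110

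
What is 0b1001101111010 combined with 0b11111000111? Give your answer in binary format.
Convert 0b1001101111010 (binary) → 4096 + 512 + 256 + 64 + 32 + 16 + 8 + 2 = 4986 (decimal)
Convert 0b11111000111 (binary) → 1024 + 512 + 256 + 128 + 64 + 4 + 2 + 1 = 1991 (decimal)
Compute 4986 + 1991 = 6977
Convert 6977 (decimal) → 6977 = 4096 + 2048 + 512 + 256 + 64 + 1 → 0b1101101000001 (binary)
0b1101101000001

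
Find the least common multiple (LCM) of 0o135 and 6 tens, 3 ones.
Convert 0o135 (octal) → 1×64 + 3×8 + 5 = 93 (decimal)
Convert 6 tens, 3 ones (place-value notation) → 6×10 + 3 = 63 (decimal)
Compute lcm(93, 63) = 1953
1953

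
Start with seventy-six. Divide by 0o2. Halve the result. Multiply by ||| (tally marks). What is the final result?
Convert seventy-six (English words) → 76 (decimal)
Start: 76
Convert 0o2 (octal) → 2 (decimal)
76 ÷ 2 = 38
38 ÷ 2 = 19
Convert ||| (tally marks) → 3 (decimal)
19 × 3 = 57
57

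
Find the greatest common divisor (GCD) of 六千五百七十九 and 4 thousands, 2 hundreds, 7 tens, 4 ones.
Convert 六千五百七十九 (Chinese numeral) → 6×1000 + 5×100 + 7×10 + 9 = 6579 (decimal)
Convert 4 thousands, 2 hundreds, 7 tens, 4 ones (place-value notation) → 4×1000 + 2×100 + 7×10 + 4 = 4274 (decimal)
Compute gcd(6579, 4274) = 1
1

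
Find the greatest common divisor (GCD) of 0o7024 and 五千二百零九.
Convert 0o7024 (octal) → 7×512 + 2×8 + 4 = 3604 (decimal)
Convert 五千二百零九 (Chinese numeral) → 5×1000 + 2×100 + 9 = 5209 (decimal)
Compute gcd(3604, 5209) = 1
1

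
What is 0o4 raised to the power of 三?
Convert 0o4 (octal) → 4 (decimal)
Convert 三 (Chinese numeral) → 3 (decimal)
Compute 4 ^ 3 = 64
64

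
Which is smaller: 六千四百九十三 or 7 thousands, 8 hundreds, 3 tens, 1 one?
Convert 六千四百九十三 (Chinese numeral) → 6×1000 + 4×100 + 9×10 + 3 = 6493 (decimal)
Convert 7 thousands, 8 hundreds, 3 tens, 1 one (place-value notation) → 7×1000 + 8×100 + 3×10 + 1 = 7831 (decimal)
Compare 6493 vs 7831: smaller = 6493
6493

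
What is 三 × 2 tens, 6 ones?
Convert 三 (Chinese numeral) → 3 (decimal)
Convert 2 tens, 6 ones (place-value notation) → 2×10 + 6 = 26 (decimal)
Compute 3 × 26 = 78
78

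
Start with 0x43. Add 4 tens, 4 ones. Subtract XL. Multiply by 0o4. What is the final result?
Convert 0x43 (hexadecimal) → 4×16 + 3 = 67 (decimal)
Start: 67
Convert 4 tens, 4 ones (place-value notation) → 4×10 + 4 = 44 (decimal)
67 + 44 = 111
Convert XL (Roman numeral) → 40 (decimal)
111 - 40 = 71
Convert 0o4 (octal) → 4 (decimal)
71 × 4 = 284
284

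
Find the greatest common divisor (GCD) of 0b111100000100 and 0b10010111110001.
Convert 0b111100000100 (binary) → 2048 + 1024 + 512 + 256 + 4 = 3844 (decimal)
Convert 0b10010111110001 (binary) → 8192 + 1024 + 256 + 128 + 64 + 32 + 16 + 1 = 9713 (decimal)
Compute gcd(3844, 9713) = 1
1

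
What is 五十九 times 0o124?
Convert 五十九 (Chinese numeral) → 5×10 + 9 = 59 (decimal)
Convert 0o124 (octal) → 1×64 + 2×8 + 4 = 84 (decimal)
Compute 59 × 84 = 4956
4956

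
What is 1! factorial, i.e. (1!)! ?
Convert 1! (factorial) → 1 (decimal)
Compute 1! = 1
1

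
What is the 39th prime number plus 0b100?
The 39th prime number = 167
Convert 0b100 (binary) → 4 (decimal)
Compute 167 + 4 = 171
171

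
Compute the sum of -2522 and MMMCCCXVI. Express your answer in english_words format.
Convert MMMCCCXVI (Roman numeral) → 1000 + 1000 + 1000 + 100 + 100 + 100 + 10 + 5 + 1 = 3316 (decimal)
Compute -2522 + 3316 = 794
Convert 794 (decimal) → 794 = 7×100 + 94 → seven hundred ninety-four (English words)
seven hundred ninety-four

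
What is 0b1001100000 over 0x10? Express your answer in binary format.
Convert 0b1001100000 (binary) → 512 + 64 + 32 = 608 (decimal)
Convert 0x10 (hexadecimal) → 1×16 = 16 (decimal)
Compute 608 ÷ 16 = 38
Convert 38 (decimal) → 38 = 32 + 4 + 2 → 0b100110 (binary)
0b100110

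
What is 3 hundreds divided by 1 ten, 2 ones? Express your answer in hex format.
Convert 3 hundreds (place-value notation) → 3×100 = 300 (decimal)
Convert 1 ten, 2 ones (place-value notation) → 1×10 + 2 = 12 (decimal)
Compute 300 ÷ 12 = 25
Convert 25 (decimal) → 25 = 1×16 + 9 → 0x19 (hexadecimal)
0x19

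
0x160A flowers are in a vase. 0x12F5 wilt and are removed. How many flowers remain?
Convert 0x160A (hexadecimal) → 1×4096 + 6×256 + 10 = 5642 (decimal)
Convert 0x12F5 (hexadecimal) → 1×4096 + 2×256 + 15×16 + 5 = 4853 (decimal)
Compute 5642 - 4853 = 789
789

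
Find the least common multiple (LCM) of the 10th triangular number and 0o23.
Convert the 10th triangular number (triangular index) → 10×11/2 = 55 (decimal)
Convert 0o23 (octal) → 2×8 + 3 = 19 (decimal)
Compute lcm(55, 19) = 1045
1045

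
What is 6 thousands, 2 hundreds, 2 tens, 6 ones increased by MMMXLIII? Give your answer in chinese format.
Convert 6 thousands, 2 hundreds, 2 tens, 6 ones (place-value notation) → 6×1000 + 2×100 + 2×10 + 6 = 6226 (decimal)
Convert MMMXLIII (Roman numeral) → 1000 + 1000 + 1000 + 40 + 1 + 1 + 1 = 3043 (decimal)
Compute 6226 + 3043 = 9269
Convert 9269 (decimal) → 9269 = 9×1000 + 2×100 + 6×10 + 9 → 九千二百六十九 (Chinese numeral)
九千二百六十九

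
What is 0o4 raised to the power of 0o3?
Convert 0o4 (octal) → 4 (decimal)
Convert 0o3 (octal) → 3 (decimal)
Compute 4 ^ 3 = 64
64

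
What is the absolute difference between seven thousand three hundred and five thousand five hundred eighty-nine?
Convert seven thousand three hundred (English words) → 7×1000 + 3×100 = 7300 (decimal)
Convert five thousand five hundred eighty-nine (English words) → 5×1000 + 5×100 + 89 = 5589 (decimal)
Compute |7300 - 5589| = 1711
1711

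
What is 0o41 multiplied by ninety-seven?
Convert 0o41 (octal) → 4×8 + 1 = 33 (decimal)
Convert ninety-seven (English words) → 97 (decimal)
Compute 33 × 97 = 3201
3201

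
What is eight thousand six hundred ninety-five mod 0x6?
Convert eight thousand six hundred ninety-five (English words) → 8×1000 + 6×100 + 95 = 8695 (decimal)
Convert 0x6 (hexadecimal) → 6 (decimal)
Compute 8695 mod 6 = 1
1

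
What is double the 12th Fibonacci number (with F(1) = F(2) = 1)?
The 12th Fibonacci number (with F(1) = F(2) = 1): 1, 1, 2, 3, 5, 8, 13, 21, 34, 55, 89, 144 → 144
Compute 144 × 2 = 288
288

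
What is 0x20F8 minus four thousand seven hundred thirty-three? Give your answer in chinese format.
Convert 0x20F8 (hexadecimal) → 2×4096 + 15×16 + 8 = 8440 (decimal)
Convert four thousand seven hundred thirty-three (English words) → 4×1000 + 7×100 + 33 = 4733 (decimal)
Compute 8440 - 4733 = 3707
Convert 3707 (decimal) → 3707 = 3×1000 + 7×100 + 7 → 三千七百零七 (Chinese numeral)
三千七百零七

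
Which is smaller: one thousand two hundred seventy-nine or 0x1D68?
Convert one thousand two hundred seventy-nine (English words) → 1×1000 + 2×100 + 79 = 1279 (decimal)
Convert 0x1D68 (hexadecimal) → 1×4096 + 13×256 + 6×16 + 8 = 7528 (decimal)
Compare 1279 vs 7528: smaller = 1279
1279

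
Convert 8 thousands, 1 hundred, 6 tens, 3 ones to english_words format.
Convert 8 thousands, 1 hundred, 6 tens, 3 ones (place-value notation) → 8×1000 + 1×100 + 6×10 + 3 = 8163 (decimal)
Convert 8163 (decimal) → 8163 = 8×1000 + 1×100 + 63 → eight thousand one hundred sixty-three (English words)
eight thousand one hundred sixty-three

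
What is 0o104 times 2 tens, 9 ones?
Convert 0o104 (octal) → 1×64 + 4 = 68 (decimal)
Convert 2 tens, 9 ones (place-value notation) → 2×10 + 9 = 29 (decimal)
Compute 68 × 29 = 1972
1972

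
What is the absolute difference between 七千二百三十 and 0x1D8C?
Convert 七千二百三十 (Chinese numeral) → 7×1000 + 2×100 + 3×10 = 7230 (decimal)
Convert 0x1D8C (hexadecimal) → 1×4096 + 13×256 + 8×16 + 12 = 7564 (decimal)
Compute |7230 - 7564| = 334
334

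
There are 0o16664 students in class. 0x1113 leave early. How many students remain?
Convert 0o16664 (octal) → 1×4096 + 6×512 + 6×64 + 6×8 + 4 = 7604 (decimal)
Convert 0x1113 (hexadecimal) → 1×4096 + 1×256 + 1×16 + 3 = 4371 (decimal)
Compute 7604 - 4371 = 3233
3233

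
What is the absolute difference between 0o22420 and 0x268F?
Convert 0o22420 (octal) → 2×4096 + 2×512 + 4×64 + 2×8 = 9488 (decimal)
Convert 0x268F (hexadecimal) → 2×4096 + 6×256 + 8×16 + 15 = 9871 (decimal)
Compute |9488 - 9871| = 383
383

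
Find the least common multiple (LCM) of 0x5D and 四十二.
Convert 0x5D (hexadecimal) → 5×16 + 13 = 93 (decimal)
Convert 四十二 (Chinese numeral) → 4×10 + 2 = 42 (decimal)
Compute lcm(93, 42) = 1302
1302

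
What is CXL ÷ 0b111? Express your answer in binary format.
Convert CXL (Roman numeral) → 100 + 40 = 140 (decimal)
Convert 0b111 (binary) → 4 + 2 + 1 = 7 (decimal)
Compute 140 ÷ 7 = 20
Convert 20 (decimal) → 20 = 16 + 4 → 0b10100 (binary)
0b10100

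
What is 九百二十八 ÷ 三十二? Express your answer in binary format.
Convert 九百二十八 (Chinese numeral) → 9×100 + 2×10 + 8 = 928 (decimal)
Convert 三十二 (Chinese numeral) → 3×10 + 2 = 32 (decimal)
Compute 928 ÷ 32 = 29
Convert 29 (decimal) → 29 = 16 + 8 + 4 + 1 → 0b11101 (binary)
0b11101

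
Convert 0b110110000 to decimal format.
Convert 0b110110000 (binary) → 256 + 128 + 32 + 16 = 432 (decimal)
432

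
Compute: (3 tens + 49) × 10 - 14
Convert 3 tens (place-value notation) → 3×10 = 30 (decimal)
Expression in decimal: (30 + 49) × 10 - 14
Parentheses first: 30 + 49 = 79
Multiply: 79 × 10 = 790
Subtract: 790 - 14 = 776
776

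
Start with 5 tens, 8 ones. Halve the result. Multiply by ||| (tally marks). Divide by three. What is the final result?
Convert 5 tens, 8 ones (place-value notation) → 5×10 + 8 = 58 (decimal)
Start: 58
58 ÷ 2 = 29
Convert ||| (tally marks) → 3 (decimal)
29 × 3 = 87
Convert three (English words) → 3 (decimal)
87 ÷ 3 = 29
29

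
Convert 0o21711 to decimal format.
Convert 0o21711 (octal) → 2×4096 + 1×512 + 7×64 + 1×8 + 1 = 9161 (decimal)
9161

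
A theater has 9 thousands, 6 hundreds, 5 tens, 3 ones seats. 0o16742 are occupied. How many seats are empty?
Convert 9 thousands, 6 hundreds, 5 tens, 3 ones (place-value notation) → 9×1000 + 6×100 + 5×10 + 3 = 9653 (decimal)
Convert 0o16742 (octal) → 1×4096 + 6×512 + 7×64 + 4×8 + 2 = 7650 (decimal)
Compute 9653 - 7650 = 2003
2003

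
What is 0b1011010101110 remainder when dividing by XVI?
Convert 0b1011010101110 (binary) → 4096 + 1024 + 512 + 128 + 32 + 8 + 4 + 2 = 5806 (decimal)
Convert XVI (Roman numeral) → 10 + 5 + 1 = 16 (decimal)
Compute 5806 mod 16 = 14
14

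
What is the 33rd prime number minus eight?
The 33rd prime number = 137
Convert eight (English words) → 8 (decimal)
Compute 137 - 8 = 129
129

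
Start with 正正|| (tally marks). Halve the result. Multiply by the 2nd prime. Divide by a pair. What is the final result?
Convert 正正|| (tally marks) → 5 + 5 + 2 = 12 (decimal)
Start: 12
12 ÷ 2 = 6
Convert the 2nd prime (prime index) → 3 (decimal)
6 × 3 = 18
Convert a pair (colloquial) → 2 (decimal)
18 ÷ 2 = 9
9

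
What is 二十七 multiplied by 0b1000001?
Convert 二十七 (Chinese numeral) → 2×10 + 7 = 27 (decimal)
Convert 0b1000001 (binary) → 64 + 1 = 65 (decimal)
Compute 27 × 65 = 1755
1755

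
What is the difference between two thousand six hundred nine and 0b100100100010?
Convert two thousand six hundred nine (English words) → 2×1000 + 6×100 + 9 = 2609 (decimal)
Convert 0b100100100010 (binary) → 2048 + 256 + 32 + 2 = 2338 (decimal)
Difference: |2609 - 2338| = 271
271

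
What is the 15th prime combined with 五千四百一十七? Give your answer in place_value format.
Convert the 15th prime (prime index) → 47 (decimal)
Convert 五千四百一十七 (Chinese numeral) → 5×1000 + 4×100 + 1×10 + 7 = 5417 (decimal)
Compute 47 + 5417 = 5464
Convert 5464 (decimal) → 5464 = 5×1000 + 4×100 + 6×10 + 4 → 5 thousands, 4 hundreds, 6 tens, 4 ones (place-value notation)
5 thousands, 4 hundreds, 6 tens, 4 ones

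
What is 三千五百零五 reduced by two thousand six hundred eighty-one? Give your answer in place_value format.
Convert 三千五百零五 (Chinese numeral) → 3×1000 + 5×100 + 5 = 3505 (decimal)
Convert two thousand six hundred eighty-one (English words) → 2×1000 + 6×100 + 81 = 2681 (decimal)
Compute 3505 - 2681 = 824
Convert 824 (decimal) → 824 = 8×100 + 2×10 + 4 → 8 hundreds, 2 tens, 4 ones (place-value notation)
8 hundreds, 2 tens, 4 ones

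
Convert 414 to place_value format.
Convert 414 (decimal) → 414 = 4×100 + 1×10 + 4 → 4 hundreds, 1 ten, 4 ones (place-value notation)
4 hundreds, 1 ten, 4 ones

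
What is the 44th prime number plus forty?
The 44th prime number = 193
Convert forty (English words) → 40 (decimal)
Compute 193 + 40 = 233
233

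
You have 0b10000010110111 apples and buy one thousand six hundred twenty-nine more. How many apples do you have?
Convert 0b10000010110111 (binary) → 8192 + 128 + 32 + 16 + 4 + 2 + 1 = 8375 (decimal)
Convert one thousand six hundred twenty-nine (English words) → 1×1000 + 6×100 + 29 = 1629 (decimal)
Compute 8375 + 1629 = 10004
10004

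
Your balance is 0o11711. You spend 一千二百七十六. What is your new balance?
Convert 0o11711 (octal) → 1×4096 + 1×512 + 7×64 + 1×8 + 1 = 5065 (decimal)
Convert 一千二百七十六 (Chinese numeral) → 1×1000 + 2×100 + 7×10 + 6 = 1276 (decimal)
Compute 5065 - 1276 = 3789
3789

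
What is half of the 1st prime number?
The 1st prime number = 2
Compute 2 ÷ 2 = 1
1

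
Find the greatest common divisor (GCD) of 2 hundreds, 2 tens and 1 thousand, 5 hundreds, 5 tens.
Convert 2 hundreds, 2 tens (place-value notation) → 2×100 + 2×10 = 220 (decimal)
Convert 1 thousand, 5 hundreds, 5 tens (place-value notation) → 1×1000 + 5×100 + 5×10 = 1550 (decimal)
Compute gcd(220, 1550) = 10
10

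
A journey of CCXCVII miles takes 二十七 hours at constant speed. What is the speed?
Convert CCXCVII (Roman numeral) → 100 + 100 + 90 + 5 + 1 + 1 = 297 (decimal)
Convert 二十七 (Chinese numeral) → 2×10 + 7 = 27 (decimal)
Compute 297 ÷ 27 = 11
11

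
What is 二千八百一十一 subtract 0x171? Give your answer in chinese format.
Convert 二千八百一十一 (Chinese numeral) → 2×1000 + 8×100 + 1×10 + 1 = 2811 (decimal)
Convert 0x171 (hexadecimal) → 1×256 + 7×16 + 1 = 369 (decimal)
Compute 2811 - 369 = 2442
Convert 2442 (decimal) → 2442 = 2×1000 + 4×100 + 4×10 + 2 → 二千四百四十二 (Chinese numeral)
二千四百四十二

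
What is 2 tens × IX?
Convert 2 tens (place-value notation) → 2×10 = 20 (decimal)
Convert IX (Roman numeral) → 9 (decimal)
Compute 20 × 9 = 180
180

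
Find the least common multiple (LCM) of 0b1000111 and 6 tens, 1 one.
Convert 0b1000111 (binary) → 64 + 4 + 2 + 1 = 71 (decimal)
Convert 6 tens, 1 one (place-value notation) → 6×10 + 1 = 61 (decimal)
Compute lcm(71, 61) = 4331
4331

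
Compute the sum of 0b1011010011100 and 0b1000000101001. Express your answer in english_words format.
Convert 0b1011010011100 (binary) → 4096 + 1024 + 512 + 128 + 16 + 8 + 4 = 5788 (decimal)
Convert 0b1000000101001 (binary) → 4096 + 32 + 8 + 1 = 4137 (decimal)
Compute 5788 + 4137 = 9925
Convert 9925 (decimal) → 9925 = 9×1000 + 9×100 + 25 → nine thousand nine hundred twenty-five (English words)
nine thousand nine hundred twenty-five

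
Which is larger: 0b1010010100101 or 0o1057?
Convert 0b1010010100101 (binary) → 4096 + 1024 + 128 + 32 + 4 + 1 = 5285 (decimal)
Convert 0o1057 (octal) → 1×512 + 5×8 + 7 = 559 (decimal)
Compare 5285 vs 559: larger = 5285
5285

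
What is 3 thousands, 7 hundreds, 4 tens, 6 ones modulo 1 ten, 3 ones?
Convert 3 thousands, 7 hundreds, 4 tens, 6 ones (place-value notation) → 3×1000 + 7×100 + 4×10 + 6 = 3746 (decimal)
Convert 1 ten, 3 ones (place-value notation) → 1×10 + 3 = 13 (decimal)
Compute 3746 mod 13 = 2
2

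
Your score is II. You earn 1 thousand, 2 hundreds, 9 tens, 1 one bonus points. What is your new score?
Convert II (Roman numeral) → 1 + 1 = 2 (decimal)
Convert 1 thousand, 2 hundreds, 9 tens, 1 one (place-value notation) → 1×1000 + 2×100 + 9×10 + 1 = 1291 (decimal)
Compute 2 + 1291 = 1293
1293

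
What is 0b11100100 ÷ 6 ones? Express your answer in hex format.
Convert 0b11100100 (binary) → 128 + 64 + 32 + 4 = 228 (decimal)
Convert 6 ones (place-value notation) → 6 (decimal)
Compute 228 ÷ 6 = 38
Convert 38 (decimal) → 38 = 2×16 + 6 → 0x26 (hexadecimal)
0x26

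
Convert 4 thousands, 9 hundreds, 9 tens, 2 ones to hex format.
Convert 4 thousands, 9 hundreds, 9 tens, 2 ones (place-value notation) → 4×1000 + 9×100 + 9×10 + 2 = 4992 (decimal)
Convert 4992 (decimal) → 4992 = 1×4096 + 3×256 + 8×16 → 0x1380 (hexadecimal)
0x1380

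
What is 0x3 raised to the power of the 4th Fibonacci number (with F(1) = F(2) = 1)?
Convert 0x3 (hexadecimal) → 3 (decimal)
Convert the 4th Fibonacci number (with F(1) = F(2) = 1) (Fibonacci index) → 1, 1, 2, 3 → 3 (decimal)
Compute 3 ^ 3 = 27
27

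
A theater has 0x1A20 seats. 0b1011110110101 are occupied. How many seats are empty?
Convert 0x1A20 (hexadecimal) → 1×4096 + 10×256 + 2×16 = 6688 (decimal)
Convert 0b1011110110101 (binary) → 4096 + 1024 + 512 + 256 + 128 + 32 + 16 + 4 + 1 = 6069 (decimal)
Compute 6688 - 6069 = 619
619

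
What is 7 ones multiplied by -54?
Convert 7 ones (place-value notation) → 7 (decimal)
Compute 7 × -54 = -378
-378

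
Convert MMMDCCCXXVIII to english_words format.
Convert MMMDCCCXXVIII (Roman numeral) → 1000 + 1000 + 1000 + 500 + 100 + 100 + 100 + 10 + 10 + 5 + 1 + 1 + 1 = 3828 (decimal)
Convert 3828 (decimal) → 3828 = 3×1000 + 8×100 + 28 → three thousand eight hundred twenty-eight (English words)
three thousand eight hundred twenty-eight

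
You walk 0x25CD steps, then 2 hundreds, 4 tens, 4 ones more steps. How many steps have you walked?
Convert 0x25CD (hexadecimal) → 2×4096 + 5×256 + 12×16 + 13 = 9677 (decimal)
Convert 2 hundreds, 4 tens, 4 ones (place-value notation) → 2×100 + 4×10 + 4 = 244 (decimal)
Compute 9677 + 244 = 9921
9921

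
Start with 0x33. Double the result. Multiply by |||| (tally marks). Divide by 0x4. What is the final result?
Convert 0x33 (hexadecimal) → 3×16 + 3 = 51 (decimal)
Start: 51
51 × 2 = 102
Convert |||| (tally marks) → 4 (decimal)
102 × 4 = 408
Convert 0x4 (hexadecimal) → 4 (decimal)
408 ÷ 4 = 102
102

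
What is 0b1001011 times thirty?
Convert 0b1001011 (binary) → 64 + 8 + 2 + 1 = 75 (decimal)
Convert thirty (English words) → 30 (decimal)
Compute 75 × 30 = 2250
2250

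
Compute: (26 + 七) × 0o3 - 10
Convert 七 (Chinese numeral) → 7 (decimal)
Convert 0o3 (octal) → 3 (decimal)
Expression in decimal: (26 + 7) × 3 - 10
Parentheses first: 26 + 7 = 33
Multiply: 33 × 3 = 99
Subtract: 99 - 10 = 89
89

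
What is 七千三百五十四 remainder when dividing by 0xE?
Convert 七千三百五十四 (Chinese numeral) → 7×1000 + 3×100 + 5×10 + 4 = 7354 (decimal)
Convert 0xE (hexadecimal) → 14 (decimal)
Compute 7354 mod 14 = 4
4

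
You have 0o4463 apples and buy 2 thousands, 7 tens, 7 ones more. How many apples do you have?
Convert 0o4463 (octal) → 4×512 + 4×64 + 6×8 + 3 = 2355 (decimal)
Convert 2 thousands, 7 tens, 7 ones (place-value notation) → 2×1000 + 7×10 + 7 = 2077 (decimal)
Compute 2355 + 2077 = 4432
4432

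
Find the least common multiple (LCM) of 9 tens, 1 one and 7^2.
Convert 9 tens, 1 one (place-value notation) → 9×10 + 1 = 91 (decimal)
Convert 7^2 (power) → 49 (decimal)
Compute lcm(91, 49) = 637
637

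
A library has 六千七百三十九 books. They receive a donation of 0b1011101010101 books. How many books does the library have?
Convert 六千七百三十九 (Chinese numeral) → 6×1000 + 7×100 + 3×10 + 9 = 6739 (decimal)
Convert 0b1011101010101 (binary) → 4096 + 1024 + 512 + 256 + 64 + 16 + 4 + 1 = 5973 (decimal)
Compute 6739 + 5973 = 12712
12712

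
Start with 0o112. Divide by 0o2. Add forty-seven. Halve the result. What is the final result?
Convert 0o112 (octal) → 1×64 + 1×8 + 2 = 74 (decimal)
Start: 74
Convert 0o2 (octal) → 2 (decimal)
74 ÷ 2 = 37
Convert forty-seven (English words) → 47 (decimal)
37 + 47 = 84
84 ÷ 2 = 42
42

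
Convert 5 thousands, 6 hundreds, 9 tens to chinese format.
Convert 5 thousands, 6 hundreds, 9 tens (place-value notation) → 5×1000 + 6×100 + 9×10 = 5690 (decimal)
Convert 5690 (decimal) → 5690 = 5×1000 + 6×100 + 9×10 → 五千六百九十 (Chinese numeral)
五千六百九十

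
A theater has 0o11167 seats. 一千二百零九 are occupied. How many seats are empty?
Convert 0o11167 (octal) → 1×4096 + 1×512 + 1×64 + 6×8 + 7 = 4727 (decimal)
Convert 一千二百零九 (Chinese numeral) → 1×1000 + 2×100 + 9 = 1209 (decimal)
Compute 4727 - 1209 = 3518
3518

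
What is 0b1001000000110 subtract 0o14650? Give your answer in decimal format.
Convert 0b1001000000110 (binary) → 4096 + 512 + 4 + 2 = 4614 (decimal)
Convert 0o14650 (octal) → 1×4096 + 4×512 + 6×64 + 5×8 = 6568 (decimal)
Compute 4614 - 6568 = -1954
-1954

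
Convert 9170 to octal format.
Convert 9170 (decimal) → 9170 = 2×4096 + 1×512 + 7×64 + 2×8 + 2 → 0o21722 (octal)
0o21722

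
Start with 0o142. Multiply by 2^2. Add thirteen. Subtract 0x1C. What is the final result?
Convert 0o142 (octal) → 1×64 + 4×8 + 2 = 98 (decimal)
Start: 98
Convert 2^2 (power) → 4 (decimal)
98 × 4 = 392
Convert thirteen (English words) → 13 (decimal)
392 + 13 = 405
Convert 0x1C (hexadecimal) → 1×16 + 12 = 28 (decimal)
405 - 28 = 377
377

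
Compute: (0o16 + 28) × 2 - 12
Convert 0o16 (octal) → 1×8 + 6 = 14 (decimal)
Expression in decimal: (14 + 28) × 2 - 12
Parentheses first: 14 + 28 = 42
Multiply: 42 × 2 = 84
Subtract: 84 - 12 = 72
72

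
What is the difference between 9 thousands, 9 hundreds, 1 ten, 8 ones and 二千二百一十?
Convert 9 thousands, 9 hundreds, 1 ten, 8 ones (place-value notation) → 9×1000 + 9×100 + 1×10 + 8 = 9918 (decimal)
Convert 二千二百一十 (Chinese numeral) → 2×1000 + 2×100 + 1×10 = 2210 (decimal)
Difference: |9918 - 2210| = 7708
7708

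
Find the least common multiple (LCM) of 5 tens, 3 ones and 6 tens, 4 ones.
Convert 5 tens, 3 ones (place-value notation) → 5×10 + 3 = 53 (decimal)
Convert 6 tens, 4 ones (place-value notation) → 6×10 + 4 = 64 (decimal)
Compute lcm(53, 64) = 3392
3392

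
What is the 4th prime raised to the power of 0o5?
Convert the 4th prime (prime index) → 7 (decimal)
Convert 0o5 (octal) → 5 (decimal)
Compute 7 ^ 5 = 16807
16807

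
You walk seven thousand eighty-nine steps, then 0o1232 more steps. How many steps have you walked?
Convert seven thousand eighty-nine (English words) → 7×1000 + 89 = 7089 (decimal)
Convert 0o1232 (octal) → 1×512 + 2×64 + 3×8 + 2 = 666 (decimal)
Compute 7089 + 666 = 7755
7755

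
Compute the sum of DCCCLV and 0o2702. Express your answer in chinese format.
Convert DCCCLV (Roman numeral) → 500 + 100 + 100 + 100 + 50 + 5 = 855 (decimal)
Convert 0o2702 (octal) → 2×512 + 7×64 + 2 = 1474 (decimal)
Compute 855 + 1474 = 2329
Convert 2329 (decimal) → 2329 = 2×1000 + 3×100 + 2×10 + 9 → 二千三百二十九 (Chinese numeral)
二千三百二十九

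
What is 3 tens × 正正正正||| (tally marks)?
Convert 3 tens (place-value notation) → 3×10 = 30 (decimal)
Convert 正正正正||| (tally marks) → 5 + 5 + 5 + 5 + 3 = 23 (decimal)
Compute 30 × 23 = 690
690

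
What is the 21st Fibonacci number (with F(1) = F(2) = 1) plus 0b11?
The 21st Fibonacci number (with F(1) = F(2) = 1) = 10946
Convert 0b11 (binary) → 2 + 1 = 3 (decimal)
Compute 10946 + 3 = 10949
10949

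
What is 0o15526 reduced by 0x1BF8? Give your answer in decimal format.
Convert 0o15526 (octal) → 1×4096 + 5×512 + 5×64 + 2×8 + 6 = 6998 (decimal)
Convert 0x1BF8 (hexadecimal) → 1×4096 + 11×256 + 15×16 + 8 = 7160 (decimal)
Compute 6998 - 7160 = -162
-162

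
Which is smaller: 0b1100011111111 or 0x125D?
Convert 0b1100011111111 (binary) → 4096 + 2048 + 128 + 64 + 32 + 16 + 8 + 4 + 2 + 1 = 6399 (decimal)
Convert 0x125D (hexadecimal) → 1×4096 + 2×256 + 5×16 + 13 = 4701 (decimal)
Compare 6399 vs 4701: smaller = 4701
4701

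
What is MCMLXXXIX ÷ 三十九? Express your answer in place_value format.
Convert MCMLXXXIX (Roman numeral) → 1000 + 900 + 50 + 10 + 10 + 10 + 9 = 1989 (decimal)
Convert 三十九 (Chinese numeral) → 3×10 + 9 = 39 (decimal)
Compute 1989 ÷ 39 = 51
Convert 51 (decimal) → 51 = 5×10 + 1 → 5 tens, 1 one (place-value notation)
5 tens, 1 one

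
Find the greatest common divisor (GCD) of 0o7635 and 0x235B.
Convert 0o7635 (octal) → 7×512 + 6×64 + 3×8 + 5 = 3997 (decimal)
Convert 0x235B (hexadecimal) → 2×4096 + 3×256 + 5×16 + 11 = 9051 (decimal)
Compute gcd(3997, 9051) = 7
7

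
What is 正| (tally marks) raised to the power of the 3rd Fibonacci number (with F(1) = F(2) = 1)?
Convert 正| (tally marks) → 5 + 1 = 6 (decimal)
Convert the 3rd Fibonacci number (with F(1) = F(2) = 1) (Fibonacci index) → 1, 1, 2 → 2 (decimal)
Compute 6 ^ 2 = 36
36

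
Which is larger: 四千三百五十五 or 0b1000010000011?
Convert 四千三百五十五 (Chinese numeral) → 4×1000 + 3×100 + 5×10 + 5 = 4355 (decimal)
Convert 0b1000010000011 (binary) → 4096 + 128 + 2 + 1 = 4227 (decimal)
Compare 4355 vs 4227: larger = 4355
4355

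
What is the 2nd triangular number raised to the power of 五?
Convert the 2nd triangular number (triangular index) → 2×3/2 = 3 (decimal)
Convert 五 (Chinese numeral) → 5 (decimal)
Compute 3 ^ 5 = 243
243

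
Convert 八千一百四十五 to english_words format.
Convert 八千一百四十五 (Chinese numeral) → 8×1000 + 1×100 + 4×10 + 5 = 8145 (decimal)
Convert 8145 (decimal) → 8145 = 8×1000 + 1×100 + 45 → eight thousand one hundred forty-five (English words)
eight thousand one hundred forty-five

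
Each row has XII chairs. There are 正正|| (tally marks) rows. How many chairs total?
Convert XII (Roman numeral) → 10 + 1 + 1 = 12 (decimal)
Convert 正正|| (tally marks) → 5 + 5 + 2 = 12 (decimal)
Compute 12 × 12 = 144
144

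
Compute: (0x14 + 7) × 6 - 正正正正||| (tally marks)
Convert 0x14 (hexadecimal) → 1×16 + 4 = 20 (decimal)
Convert 正正正正||| (tally marks) → 5 + 5 + 5 + 5 + 3 = 23 (decimal)
Expression in decimal: (20 + 7) × 6 - 23
Parentheses first: 20 + 7 = 27
Multiply: 27 × 6 = 162
Subtract: 162 - 23 = 139
139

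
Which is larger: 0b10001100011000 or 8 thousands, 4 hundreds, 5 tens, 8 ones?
Convert 0b10001100011000 (binary) → 8192 + 512 + 256 + 16 + 8 = 8984 (decimal)
Convert 8 thousands, 4 hundreds, 5 tens, 8 ones (place-value notation) → 8×1000 + 4×100 + 5×10 + 8 = 8458 (decimal)
Compare 8984 vs 8458: larger = 8984
8984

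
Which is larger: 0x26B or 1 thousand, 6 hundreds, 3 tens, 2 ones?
Convert 0x26B (hexadecimal) → 2×256 + 6×16 + 11 = 619 (decimal)
Convert 1 thousand, 6 hundreds, 3 tens, 2 ones (place-value notation) → 1×1000 + 6×100 + 3×10 + 2 = 1632 (decimal)
Compare 619 vs 1632: larger = 1632
1632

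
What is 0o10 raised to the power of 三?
Convert 0o10 (octal) → 1×8 = 8 (decimal)
Convert 三 (Chinese numeral) → 3 (decimal)
Compute 8 ^ 3 = 512
512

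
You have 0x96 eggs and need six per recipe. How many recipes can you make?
Convert 0x96 (hexadecimal) → 9×16 + 6 = 150 (decimal)
Convert six (English words) → 6 (decimal)
Compute 150 ÷ 6 = 25
25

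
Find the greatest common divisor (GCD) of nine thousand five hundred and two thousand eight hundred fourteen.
Convert nine thousand five hundred (English words) → 9×1000 + 5×100 = 9500 (decimal)
Convert two thousand eight hundred fourteen (English words) → 2×1000 + 8×100 + 14 = 2814 (decimal)
Compute gcd(9500, 2814) = 2
2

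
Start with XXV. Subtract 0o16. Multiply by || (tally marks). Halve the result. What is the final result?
Convert XXV (Roman numeral) → 10 + 10 + 5 = 25 (decimal)
Start: 25
Convert 0o16 (octal) → 1×8 + 6 = 14 (decimal)
25 - 14 = 11
Convert || (tally marks) → 2 (decimal)
11 × 2 = 22
22 ÷ 2 = 11
11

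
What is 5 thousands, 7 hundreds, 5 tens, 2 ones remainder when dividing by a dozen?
Convert 5 thousands, 7 hundreds, 5 tens, 2 ones (place-value notation) → 5×1000 + 7×100 + 5×10 + 2 = 5752 (decimal)
Convert a dozen (colloquial) → 12 (decimal)
Compute 5752 mod 12 = 4
4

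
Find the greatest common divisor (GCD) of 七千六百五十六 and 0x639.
Convert 七千六百五十六 (Chinese numeral) → 7×1000 + 6×100 + 5×10 + 6 = 7656 (decimal)
Convert 0x639 (hexadecimal) → 6×256 + 3×16 + 9 = 1593 (decimal)
Compute gcd(7656, 1593) = 3
3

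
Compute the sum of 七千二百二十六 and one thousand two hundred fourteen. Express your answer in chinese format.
Convert 七千二百二十六 (Chinese numeral) → 7×1000 + 2×100 + 2×10 + 6 = 7226 (decimal)
Convert one thousand two hundred fourteen (English words) → 1×1000 + 2×100 + 14 = 1214 (decimal)
Compute 7226 + 1214 = 8440
Convert 8440 (decimal) → 8440 = 8×1000 + 4×100 + 4×10 → 八千四百四十 (Chinese numeral)
八千四百四十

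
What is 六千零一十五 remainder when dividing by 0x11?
Convert 六千零一十五 (Chinese numeral) → 6×1000 + 1×10 + 5 = 6015 (decimal)
Convert 0x11 (hexadecimal) → 1×16 + 1 = 17 (decimal)
Compute 6015 mod 17 = 14
14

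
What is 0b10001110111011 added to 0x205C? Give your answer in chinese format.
Convert 0b10001110111011 (binary) → 8192 + 512 + 256 + 128 + 32 + 16 + 8 + 2 + 1 = 9147 (decimal)
Convert 0x205C (hexadecimal) → 2×4096 + 5×16 + 12 = 8284 (decimal)
Compute 9147 + 8284 = 17431
Convert 17431 (decimal) → 17431 = 1×10000 + 7×1000 + 4×100 + 3×10 + 1 → 一万七千四百三十一 (Chinese numeral)
一万七千四百三十一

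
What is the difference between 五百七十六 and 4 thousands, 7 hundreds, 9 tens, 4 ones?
Convert 五百七十六 (Chinese numeral) → 5×100 + 7×10 + 6 = 576 (decimal)
Convert 4 thousands, 7 hundreds, 9 tens, 4 ones (place-value notation) → 4×1000 + 7×100 + 9×10 + 4 = 4794 (decimal)
Difference: |576 - 4794| = 4218
4218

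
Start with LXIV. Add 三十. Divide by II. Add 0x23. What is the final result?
Convert LXIV (Roman numeral) → 50 + 10 + 4 = 64 (decimal)
Start: 64
Convert 三十 (Chinese numeral) → 3×10 = 30 (decimal)
64 + 30 = 94
Convert II (Roman numeral) → 1 + 1 = 2 (decimal)
94 ÷ 2 = 47
Convert 0x23 (hexadecimal) → 2×16 + 3 = 35 (decimal)
47 + 35 = 82
82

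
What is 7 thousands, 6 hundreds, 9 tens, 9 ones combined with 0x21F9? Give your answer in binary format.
Convert 7 thousands, 6 hundreds, 9 tens, 9 ones (place-value notation) → 7×1000 + 6×100 + 9×10 + 9 = 7699 (decimal)
Convert 0x21F9 (hexadecimal) → 2×4096 + 1×256 + 15×16 + 9 = 8697 (decimal)
Compute 7699 + 8697 = 16396
Convert 16396 (decimal) → 16396 = 16384 + 8 + 4 → 0b100000000001100 (binary)
0b100000000001100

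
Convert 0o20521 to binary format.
Convert 0o20521 (octal) → 2×4096 + 5×64 + 2×8 + 1 = 8529 (decimal)
Convert 8529 (decimal) → 8529 = 8192 + 256 + 64 + 16 + 1 → 0b10000101010001 (binary)
0b10000101010001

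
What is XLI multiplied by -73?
Convert XLI (Roman numeral) → 40 + 1 = 41 (decimal)
Compute 41 × -73 = -2993
-2993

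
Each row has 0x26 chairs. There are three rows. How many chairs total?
Convert 0x26 (hexadecimal) → 2×16 + 6 = 38 (decimal)
Convert three (English words) → 3 (decimal)
Compute 38 × 3 = 114
114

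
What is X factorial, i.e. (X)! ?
Convert X (Roman numeral) → 10 (decimal)
Compute 10! = 3628800
3628800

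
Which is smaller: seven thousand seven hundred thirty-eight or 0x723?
Convert seven thousand seven hundred thirty-eight (English words) → 7×1000 + 7×100 + 38 = 7738 (decimal)
Convert 0x723 (hexadecimal) → 7×256 + 2×16 + 3 = 1827 (decimal)
Compare 7738 vs 1827: smaller = 1827
1827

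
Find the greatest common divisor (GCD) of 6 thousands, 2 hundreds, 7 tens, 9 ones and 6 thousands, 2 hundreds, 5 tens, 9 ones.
Convert 6 thousands, 2 hundreds, 7 tens, 9 ones (place-value notation) → 6×1000 + 2×100 + 7×10 + 9 = 6279 (decimal)
Convert 6 thousands, 2 hundreds, 5 tens, 9 ones (place-value notation) → 6×1000 + 2×100 + 5×10 + 9 = 6259 (decimal)
Compute gcd(6279, 6259) = 1
1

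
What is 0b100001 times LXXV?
Convert 0b100001 (binary) → 32 + 1 = 33 (decimal)
Convert LXXV (Roman numeral) → 50 + 10 + 10 + 5 = 75 (decimal)
Compute 33 × 75 = 2475
2475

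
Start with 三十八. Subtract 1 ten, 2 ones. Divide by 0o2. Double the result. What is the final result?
Convert 三十八 (Chinese numeral) → 3×10 + 8 = 38 (decimal)
Start: 38
Convert 1 ten, 2 ones (place-value notation) → 1×10 + 2 = 12 (decimal)
38 - 12 = 26
Convert 0o2 (octal) → 2 (decimal)
26 ÷ 2 = 13
13 × 2 = 26
26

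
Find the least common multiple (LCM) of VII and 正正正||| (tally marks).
Convert VII (Roman numeral) → 5 + 1 + 1 = 7 (decimal)
Convert 正正正||| (tally marks) → 5 + 5 + 5 + 3 = 18 (decimal)
Compute lcm(7, 18) = 126
126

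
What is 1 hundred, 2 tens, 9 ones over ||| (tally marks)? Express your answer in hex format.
Convert 1 hundred, 2 tens, 9 ones (place-value notation) → 1×100 + 2×10 + 9 = 129 (decimal)
Convert ||| (tally marks) → 3 (decimal)
Compute 129 ÷ 3 = 43
Convert 43 (decimal) → 43 = 2×16 + 11 → 0x2B (hexadecimal)
0x2B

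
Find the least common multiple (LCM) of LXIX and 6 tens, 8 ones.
Convert LXIX (Roman numeral) → 50 + 10 + 9 = 69 (decimal)
Convert 6 tens, 8 ones (place-value notation) → 6×10 + 8 = 68 (decimal)
Compute lcm(69, 68) = 4692
4692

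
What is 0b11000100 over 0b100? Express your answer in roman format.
Convert 0b11000100 (binary) → 128 + 64 + 4 = 196 (decimal)
Convert 0b100 (binary) → 4 (decimal)
Compute 196 ÷ 4 = 49
Convert 49 (decimal) → 49 = 40 + 9 → XLIX (Roman numeral)
XLIX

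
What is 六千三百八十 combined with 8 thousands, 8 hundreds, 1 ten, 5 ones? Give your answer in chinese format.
Convert 六千三百八十 (Chinese numeral) → 6×1000 + 3×100 + 8×10 = 6380 (decimal)
Convert 8 thousands, 8 hundreds, 1 ten, 5 ones (place-value notation) → 8×1000 + 8×100 + 1×10 + 5 = 8815 (decimal)
Compute 6380 + 8815 = 15195
Convert 15195 (decimal) → 15195 = 1×10000 + 5×1000 + 1×100 + 9×10 + 5 → 一万五千一百九十五 (Chinese numeral)
一万五千一百九十五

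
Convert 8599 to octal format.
Convert 8599 (decimal) → 8599 = 2×4096 + 6×64 + 2×8 + 7 → 0o20627 (octal)
0o20627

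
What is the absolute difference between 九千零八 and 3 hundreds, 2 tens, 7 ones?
Convert 九千零八 (Chinese numeral) → 9×1000 + 8 = 9008 (decimal)
Convert 3 hundreds, 2 tens, 7 ones (place-value notation) → 3×100 + 2×10 + 7 = 327 (decimal)
Compute |9008 - 327| = 8681
8681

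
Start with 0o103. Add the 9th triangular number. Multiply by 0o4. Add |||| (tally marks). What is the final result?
Convert 0o103 (octal) → 1×64 + 3 = 67 (decimal)
Start: 67
Convert the 9th triangular number (triangular index) → 9×10/2 = 45 (decimal)
67 + 45 = 112
Convert 0o4 (octal) → 4 (decimal)
112 × 4 = 448
Convert |||| (tally marks) → 4 (decimal)
448 + 4 = 452
452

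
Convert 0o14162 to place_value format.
Convert 0o14162 (octal) → 1×4096 + 4×512 + 1×64 + 6×8 + 2 = 6258 (decimal)
Convert 6258 (decimal) → 6258 = 6×1000 + 2×100 + 5×10 + 8 → 6 thousands, 2 hundreds, 5 tens, 8 ones (place-value notation)
6 thousands, 2 hundreds, 5 tens, 8 ones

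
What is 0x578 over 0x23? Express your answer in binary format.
Convert 0x578 (hexadecimal) → 5×256 + 7×16 + 8 = 1400 (decimal)
Convert 0x23 (hexadecimal) → 2×16 + 3 = 35 (decimal)
Compute 1400 ÷ 35 = 40
Convert 40 (decimal) → 40 = 32 + 8 → 0b101000 (binary)
0b101000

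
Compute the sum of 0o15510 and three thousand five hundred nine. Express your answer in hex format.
Convert 0o15510 (octal) → 1×4096 + 5×512 + 5×64 + 1×8 = 6984 (decimal)
Convert three thousand five hundred nine (English words) → 3×1000 + 5×100 + 9 = 3509 (decimal)
Compute 6984 + 3509 = 10493
Convert 10493 (decimal) → 10493 = 2×4096 + 8×256 + 15×16 + 13 → 0x28FD (hexadecimal)
0x28FD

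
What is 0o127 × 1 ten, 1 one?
Convert 0o127 (octal) → 1×64 + 2×8 + 7 = 87 (decimal)
Convert 1 ten, 1 one (place-value notation) → 1×10 + 1 = 11 (decimal)
Compute 87 × 11 = 957
957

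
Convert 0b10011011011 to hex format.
Convert 0b10011011011 (binary) → 1024 + 128 + 64 + 16 + 8 + 2 + 1 = 1243 (decimal)
Convert 1243 (decimal) → 1243 = 4×256 + 13×16 + 11 → 0x4DB (hexadecimal)
0x4DB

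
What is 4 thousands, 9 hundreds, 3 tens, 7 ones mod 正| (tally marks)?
Convert 4 thousands, 9 hundreds, 3 tens, 7 ones (place-value notation) → 4×1000 + 9×100 + 3×10 + 7 = 4937 (decimal)
Convert 正| (tally marks) → 5 + 1 = 6 (decimal)
Compute 4937 mod 6 = 5
5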